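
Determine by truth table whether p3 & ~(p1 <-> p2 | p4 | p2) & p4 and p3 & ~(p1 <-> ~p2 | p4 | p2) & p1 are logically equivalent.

p1 | p2 | p3 | p4 | φ | ψ
-- | -- | -- | -- | - | -
F  | F  | F  | F  | F | F
F  | F  | F  | T  | F | F
F  | F  | T  | F  | F | F
F  | F  | T  | T  | T | F
F  | T  | F  | F  | F | F
F  | T  | F  | T  | F | F
F  | T  | T  | F  | F | F
F  | T  | T  | T  | T | F
T  | F  | F  | F  | F | F
T  | F  | F  | T  | F | F
T  | F  | T  | F  | F | F
T  | F  | T  | T  | F | F
T  | T  | F  | F  | F | F
T  | T  | F  | T  | F | F
T  | T  | T  | F  | F | F
T  | T  | T  | T  | F | F
The columns differ at p1=F, p2=F, p3=T, p4=T (φ=T, ψ=F), so they are not equivalent.

not equivalent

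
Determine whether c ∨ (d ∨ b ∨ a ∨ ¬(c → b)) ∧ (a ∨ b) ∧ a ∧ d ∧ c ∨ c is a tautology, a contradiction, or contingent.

  a   |   b   |   c   |   d   |   φ  
----- | ----- | ----- | ----- | -----
False | False | False | False | False
False | False | False |  True | False
False | False |  True | False |  True
False | False |  True |  True |  True
False |  True | False | False | False
False |  True | False |  True | False
False |  True |  True | False |  True
False |  True |  True |  True |  True
 True | False | False | False | False
 True | False | False |  True | False
 True | False |  True | False |  True
 True | False |  True |  True |  True
 True |  True | False | False | False
 True |  True | False |  True | False
 True |  True |  True | False |  True
 True |  True |  True |  True |  True
8 of 16 rows are True, so the formula is contingent.

contingent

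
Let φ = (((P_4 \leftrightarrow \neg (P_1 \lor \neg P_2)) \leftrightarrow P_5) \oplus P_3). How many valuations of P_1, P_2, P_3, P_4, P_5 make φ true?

16

P_1  P_2  P_3  P_4  P_5  |  φ
 F    F    F    F    F   |  F
 F    F    F    F    T   |  T
 F    F    F    T    F   |  T
 F    F    F    T    T   |  F
 F    F    T    F    F   |  T
 F    F    T    F    T   |  F
 F    F    T    T    F   |  F
 F    F    T    T    T   |  T
 F    T    F    F    F   |  T
 F    T    F    F    T   |  F
 F    T    F    T    F   |  F
 F    T    F    T    T   |  T
 F    T    T    F    F   |  F
 F    T    T    F    T   |  T
 F    T    T    T    F   |  T
 F    T    T    T    T   |  F
 T    F    F    F    F   |  F
 T    F    F    F    T   |  T
 T    F    F    T    F   |  T
 T    F    F    T    T   |  F
 T    F    T    F    F   |  T
 T    F    T    F    T   |  F
 T    F    T    T    F   |  F
 T    F    T    T    T   |  T
 T    T    F    F    F   |  F
 T    T    F    F    T   |  T
 T    T    F    T    F   |  T
 T    T    F    T    T   |  F
 T    T    T    F    F   |  T
 T    T    T    F    T   |  F
 T    T    T    T    F   |  F
 T    T    T    T    T   |  T
The formula is true on 16 of the 32 rows.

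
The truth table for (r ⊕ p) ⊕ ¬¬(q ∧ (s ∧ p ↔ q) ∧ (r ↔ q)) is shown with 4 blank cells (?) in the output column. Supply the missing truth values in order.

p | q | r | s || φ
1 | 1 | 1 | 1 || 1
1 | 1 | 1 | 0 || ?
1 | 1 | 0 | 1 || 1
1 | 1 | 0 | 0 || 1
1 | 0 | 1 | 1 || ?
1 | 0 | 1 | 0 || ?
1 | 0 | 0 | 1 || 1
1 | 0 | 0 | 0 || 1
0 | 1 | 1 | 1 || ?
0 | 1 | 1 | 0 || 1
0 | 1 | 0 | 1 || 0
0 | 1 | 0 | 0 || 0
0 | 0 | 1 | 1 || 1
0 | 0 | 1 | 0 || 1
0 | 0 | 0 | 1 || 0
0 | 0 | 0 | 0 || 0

0, 0, 0, 1

Row p=1, q=1, r=1, s=0: (r ⊕ p) = 0, ¬¬(q ∧ (s ∧ p ↔ q) ∧ (r ↔ q)) = 0, so the formula = 0.
Row p=1, q=0, r=1, s=1: (r ⊕ p) = 0, ¬¬(q ∧ (s ∧ p ↔ q) ∧ (r ↔ q)) = 0, so the formula = 0.
Row p=1, q=0, r=1, s=0: (r ⊕ p) = 0, ¬¬(q ∧ (s ∧ p ↔ q) ∧ (r ↔ q)) = 0, so the formula = 0.
Row p=0, q=1, r=1, s=1: (r ⊕ p) = 1, ¬¬(q ∧ (s ∧ p ↔ q) ∧ (r ↔ q)) = 0, so the formula = 1.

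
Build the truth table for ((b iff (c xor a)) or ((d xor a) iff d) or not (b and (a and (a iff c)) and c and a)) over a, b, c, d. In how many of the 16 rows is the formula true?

14

a  b  c  d  |  φ
0  0  0  0  |  1
0  0  0  1  |  1
0  0  1  0  |  1
0  0  1  1  |  1
0  1  0  0  |  1
0  1  0  1  |  1
0  1  1  0  |  1
0  1  1  1  |  1
1  0  0  0  |  1
1  0  0  1  |  1
1  0  1  0  |  1
1  0  1  1  |  1
1  1  0  0  |  1
1  1  0  1  |  1
1  1  1  0  |  0
1  1  1  1  |  0
The formula is true on 14 of the 16 rows.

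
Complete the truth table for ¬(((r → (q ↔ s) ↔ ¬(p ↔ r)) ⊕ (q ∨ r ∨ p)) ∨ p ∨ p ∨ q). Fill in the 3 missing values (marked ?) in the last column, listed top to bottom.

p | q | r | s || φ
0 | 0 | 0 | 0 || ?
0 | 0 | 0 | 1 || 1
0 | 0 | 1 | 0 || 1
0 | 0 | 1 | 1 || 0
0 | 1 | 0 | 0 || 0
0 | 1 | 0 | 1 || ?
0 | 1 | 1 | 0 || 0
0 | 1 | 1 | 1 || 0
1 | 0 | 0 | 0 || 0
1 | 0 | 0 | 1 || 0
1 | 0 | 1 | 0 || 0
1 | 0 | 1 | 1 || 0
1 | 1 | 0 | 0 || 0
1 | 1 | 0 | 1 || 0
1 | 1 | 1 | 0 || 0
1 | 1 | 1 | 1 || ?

Row p=0, q=0, r=0, s=0: ((r → (q ↔ s) ↔ ¬(p ↔ r)) ⊕ (q ∨ r ∨ p)) = 0, (p ∨ p ∨ q) = 0, (((r → (q ↔ s) ↔ ¬(p ↔ r)) ⊕ (q ∨ r ∨ p)) ∨ p ∨ p ∨ q) = 0, so the formula = 1.
Row p=0, q=1, r=0, s=1: ((r → (q ↔ s) ↔ ¬(p ↔ r)) ⊕ (q ∨ r ∨ p)) = 1, (p ∨ p ∨ q) = 1, (((r → (q ↔ s) ↔ ¬(p ↔ r)) ⊕ (q ∨ r ∨ p)) ∨ p ∨ p ∨ q) = 1, so the formula = 0.
Row p=1, q=1, r=1, s=1: ((r → (q ↔ s) ↔ ¬(p ↔ r)) ⊕ (q ∨ r ∨ p)) = 1, (p ∨ p ∨ q) = 1, (((r → (q ↔ s) ↔ ¬(p ↔ r)) ⊕ (q ∨ r ∨ p)) ∨ p ∨ p ∨ q) = 1, so the formula = 0.

1, 0, 0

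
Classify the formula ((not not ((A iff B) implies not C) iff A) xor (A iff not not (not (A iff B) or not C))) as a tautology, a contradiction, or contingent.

A  B  C  |  (A iff B)  not C  ((A iff B) implies not C)  not (A iff B)  (not (A iff B) or not C)  not (not (A iff B) or not C)  φ
F  F  F  |      T        T                T                    F                   T                           F                F
F  F  T  |      T        F                F                    F                   F                           T                F
F  T  F  |      F        T                T                    T                   T                           F                F
F  T  T  |      F        F                T                    T                   T                           F                F
T  F  F  |      F        T                T                    T                   T                           F                F
T  F  T  |      F        F                T                    T                   T                           F                F
T  T  F  |      T        T                T                    F                   T                           F                F
T  T  T  |      T        F                F                    F                   F                           T                F
Every row is F, so the formula is a contradiction.

contradiction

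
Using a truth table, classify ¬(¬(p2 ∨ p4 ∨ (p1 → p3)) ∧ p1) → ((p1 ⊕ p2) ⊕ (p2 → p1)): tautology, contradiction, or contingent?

p1  p2  p3  p4  |  (p2 ∨ p4)  (p1 → p3)  ((p2 ∨ p4) ∨ (p1 → p3))  ¬((p2 ∨ p4) ∨ (p1 → p3))  (p1 ⊕ p2)  (p2 → p1)  ((p1 ⊕ p2) ⊕ (p2 → p1))  φ
1   1   1   1   |      1          1                 1                        0                  0          1                 1             1
1   1   1   0   |      1          1                 1                        0                  0          1                 1             1
1   1   0   1   |      1          0                 1                        0                  0          1                 1             1
1   1   0   0   |      1          0                 1                        0                  0          1                 1             1
1   0   1   1   |      1          1                 1                        0                  1          1                 0             0
1   0   1   0   |      0          1                 1                        0                  1          1                 0             0
1   0   0   1   |      1          0                 1                        0                  1          1                 0             0
1   0   0   0   |      0          0                 0                        1                  1          1                 0             1
0   1   1   1   |      1          1                 1                        0                  1          0                 1             1
0   1   1   0   |      1          1                 1                        0                  1          0                 1             1
0   1   0   1   |      1          1                 1                        0                  1          0                 1             1
0   1   0   0   |      1          1                 1                        0                  1          0                 1             1
0   0   1   1   |      1          1                 1                        0                  0          1                 1             1
0   0   1   0   |      0          1                 1                        0                  0          1                 1             1
0   0   0   1   |      1          1                 1                        0                  0          1                 1             1
0   0   0   0   |      0          1                 1                        0                  0          1                 1             1
13 of 16 rows are 1, so the formula is contingent.

contingent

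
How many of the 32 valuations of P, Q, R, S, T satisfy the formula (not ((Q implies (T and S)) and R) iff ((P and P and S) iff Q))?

P | Q | R | S | T | φ
- | - | - | - | - | -
0 | 0 | 0 | 0 | 0 | 1
0 | 0 | 0 | 0 | 1 | 1
0 | 0 | 0 | 1 | 0 | 1
0 | 0 | 0 | 1 | 1 | 1
0 | 0 | 1 | 0 | 0 | 0
0 | 0 | 1 | 0 | 1 | 0
0 | 0 | 1 | 1 | 0 | 0
0 | 0 | 1 | 1 | 1 | 0
0 | 1 | 0 | 0 | 0 | 0
0 | 1 | 0 | 0 | 1 | 0
0 | 1 | 0 | 1 | 0 | 0
0 | 1 | 0 | 1 | 1 | 0
0 | 1 | 1 | 0 | 0 | 0
0 | 1 | 1 | 0 | 1 | 0
0 | 1 | 1 | 1 | 0 | 0
0 | 1 | 1 | 1 | 1 | 1
1 | 0 | 0 | 0 | 0 | 1
1 | 0 | 0 | 0 | 1 | 1
1 | 0 | 0 | 1 | 0 | 0
1 | 0 | 0 | 1 | 1 | 0
1 | 0 | 1 | 0 | 0 | 0
1 | 0 | 1 | 0 | 1 | 0
1 | 0 | 1 | 1 | 0 | 1
1 | 0 | 1 | 1 | 1 | 1
1 | 1 | 0 | 0 | 0 | 0
1 | 1 | 0 | 0 | 1 | 0
1 | 1 | 0 | 1 | 0 | 1
1 | 1 | 0 | 1 | 1 | 1
1 | 1 | 1 | 0 | 0 | 0
1 | 1 | 1 | 0 | 1 | 0
1 | 1 | 1 | 1 | 0 | 1
1 | 1 | 1 | 1 | 1 | 0
The formula is true on 12 of the 32 rows.

12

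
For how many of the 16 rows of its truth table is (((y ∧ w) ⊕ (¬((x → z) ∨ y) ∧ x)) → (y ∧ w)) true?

x | y | z | w | φ
- | - | - | - | -
1 | 1 | 1 | 1 | 1
1 | 1 | 1 | 0 | 1
1 | 1 | 0 | 1 | 1
1 | 1 | 0 | 0 | 1
1 | 0 | 1 | 1 | 1
1 | 0 | 1 | 0 | 1
1 | 0 | 0 | 1 | 0
1 | 0 | 0 | 0 | 0
0 | 1 | 1 | 1 | 1
0 | 1 | 1 | 0 | 1
0 | 1 | 0 | 1 | 1
0 | 1 | 0 | 0 | 1
0 | 0 | 1 | 1 | 1
0 | 0 | 1 | 0 | 1
0 | 0 | 0 | 1 | 1
0 | 0 | 0 | 0 | 1
The formula is true on 14 of the 16 rows.

14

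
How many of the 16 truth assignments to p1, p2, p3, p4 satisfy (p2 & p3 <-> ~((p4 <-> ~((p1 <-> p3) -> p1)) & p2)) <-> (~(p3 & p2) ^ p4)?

10

p1 | p2 | p3 | p4 | (p2 & p3) | (p1 <-> p3) | ((p1 <-> p3) -> p1) | ~((p1 <-> p3) -> p1) | (p3 & p2) | ~(p3 & p2) | (~(p3 & p2) ^ p4) | φ
-- | -- | -- | -- | --------- | ----------- | ------------------- | -------------------- | --------- | ---------- | ----------------- | -
T  | T  | T  | T  |     T     |      T      |          T          |          F           |     T     |     F      |         T         | T
T  | T  | T  | F  |     T     |      T      |          T          |          F           |     T     |     F      |         F         | T
T  | T  | F  | T  |     F     |      F      |          T          |          F           |     F     |     T      |         F         | T
T  | T  | F  | F  |     F     |      F      |          T          |          F           |     F     |     T      |         T         | T
T  | F  | T  | T  |     F     |      T      |          T          |          F           |     F     |     T      |         F         | T
T  | F  | T  | F  |     F     |      T      |          T          |          F           |     F     |     T      |         T         | F
T  | F  | F  | T  |     F     |      F      |          T          |          F           |     F     |     T      |         F         | T
T  | F  | F  | F  |     F     |      F      |          T          |          F           |     F     |     T      |         T         | F
F  | T  | T  | T  |     T     |      F      |          T          |          F           |     T     |     F      |         T         | T
F  | T  | T  | F  |     T     |      F      |          T          |          F           |     T     |     F      |         F         | T
F  | T  | F  | T  |     F     |      T      |          F          |          T           |     F     |     T      |         F         | F
F  | T  | F  | F  |     F     |      T      |          F          |          T           |     F     |     T      |         T         | F
F  | F  | T  | T  |     F     |      F      |          T          |          F           |     F     |     T      |         F         | T
F  | F  | T  | F  |     F     |      F      |          T          |          F           |     F     |     T      |         T         | F
F  | F  | F  | T  |     F     |      T      |          F          |          T           |     F     |     T      |         F         | T
F  | F  | F  | F  |     F     |      T      |          F          |          T           |     F     |     T      |         T         | F
The formula is true on 10 of the 16 rows.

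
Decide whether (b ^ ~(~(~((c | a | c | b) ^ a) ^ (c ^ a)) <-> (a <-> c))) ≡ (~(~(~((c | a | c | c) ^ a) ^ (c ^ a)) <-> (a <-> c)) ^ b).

not equivalent

  a      b      c    |    φ      ψ  
False  False  False  |   True   True
False  False   True  |  False  False
False   True  False  |   True  False
False   True   True  |   True   True
 True  False  False  |   True   True
 True  False   True  |   True   True
 True   True  False  |  False  False
 True   True   True  |  False  False
The columns differ at a=False, b=True, c=False (φ=True, ψ=False), so they are not equivalent.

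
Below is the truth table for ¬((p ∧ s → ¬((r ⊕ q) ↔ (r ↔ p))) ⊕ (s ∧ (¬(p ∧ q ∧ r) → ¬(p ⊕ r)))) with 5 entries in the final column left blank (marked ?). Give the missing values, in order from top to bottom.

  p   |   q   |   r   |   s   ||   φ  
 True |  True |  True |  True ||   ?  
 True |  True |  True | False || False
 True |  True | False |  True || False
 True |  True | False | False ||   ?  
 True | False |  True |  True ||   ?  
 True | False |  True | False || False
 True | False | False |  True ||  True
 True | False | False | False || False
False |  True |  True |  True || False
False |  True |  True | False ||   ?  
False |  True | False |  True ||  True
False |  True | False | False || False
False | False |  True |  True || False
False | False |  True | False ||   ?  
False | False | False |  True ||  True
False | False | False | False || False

Row p=True, q=True, r=True, s=True: (p ∧ s → ¬((r ⊕ q) ↔ (r ↔ p))) = True, (s ∧ (¬(p ∧ q ∧ r) → ¬(p ⊕ r))) = True, ((p ∧ s → ¬((r ⊕ q) ↔ (r ↔ p))) ⊕ (s ∧ (¬(p ∧ q ∧ r) → ¬(p ⊕ r)))) = False, so the formula = True.
Row p=True, q=True, r=False, s=False: (p ∧ s → ¬((r ⊕ q) ↔ (r ↔ p))) = True, (s ∧ (¬(p ∧ q ∧ r) → ¬(p ⊕ r))) = False, ((p ∧ s → ¬((r ⊕ q) ↔ (r ↔ p))) ⊕ (s ∧ (¬(p ∧ q ∧ r) → ¬(p ⊕ r)))) = True, so the formula = False.
Row p=True, q=False, r=True, s=True: (p ∧ s → ¬((r ⊕ q) ↔ (r ↔ p))) = False, (s ∧ (¬(p ∧ q ∧ r) → ¬(p ⊕ r))) = True, ((p ∧ s → ¬((r ⊕ q) ↔ (r ↔ p))) ⊕ (s ∧ (¬(p ∧ q ∧ r) → ¬(p ⊕ r)))) = True, so the formula = False.
Row p=False, q=True, r=True, s=False: (p ∧ s → ¬((r ⊕ q) ↔ (r ↔ p))) = True, (s ∧ (¬(p ∧ q ∧ r) → ¬(p ⊕ r))) = False, ((p ∧ s → ¬((r ⊕ q) ↔ (r ↔ p))) ⊕ (s ∧ (¬(p ∧ q ∧ r) → ¬(p ⊕ r)))) = True, so the formula = False.
Row p=False, q=False, r=True, s=False: (p ∧ s → ¬((r ⊕ q) ↔ (r ↔ p))) = True, (s ∧ (¬(p ∧ q ∧ r) → ¬(p ⊕ r))) = False, ((p ∧ s → ¬((r ⊕ q) ↔ (r ↔ p))) ⊕ (s ∧ (¬(p ∧ q ∧ r) → ¬(p ⊕ r)))) = True, so the formula = False.

True, False, False, False, False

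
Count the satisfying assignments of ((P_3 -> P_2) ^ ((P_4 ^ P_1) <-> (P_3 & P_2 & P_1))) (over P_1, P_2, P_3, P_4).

8

P_1 | P_2 | P_3 | P_4 | (P_3 -> P_2) | (P_4 ^ P_1) | (P_3 & P_2 & P_1) | φ
--- | --- | --- | --- | ------------ | ----------- | ----------------- | -
 F  |  F  |  F  |  F  |      T       |      F      |         F         | F
 F  |  F  |  F  |  T  |      T       |      T      |         F         | T
 F  |  F  |  T  |  F  |      F       |      F      |         F         | T
 F  |  F  |  T  |  T  |      F       |      T      |         F         | F
 F  |  T  |  F  |  F  |      T       |      F      |         F         | F
 F  |  T  |  F  |  T  |      T       |      T      |         F         | T
 F  |  T  |  T  |  F  |      T       |      F      |         F         | F
 F  |  T  |  T  |  T  |      T       |      T      |         F         | T
 T  |  F  |  F  |  F  |      T       |      T      |         F         | T
 T  |  F  |  F  |  T  |      T       |      F      |         F         | F
 T  |  F  |  T  |  F  |      F       |      T      |         F         | F
 T  |  F  |  T  |  T  |      F       |      F      |         F         | T
 T  |  T  |  F  |  F  |      T       |      T      |         F         | T
 T  |  T  |  F  |  T  |      T       |      F      |         F         | F
 T  |  T  |  T  |  F  |      T       |      T      |         T         | F
 T  |  T  |  T  |  T  |      T       |      F      |         T         | T
The formula is true on 8 of the 16 rows.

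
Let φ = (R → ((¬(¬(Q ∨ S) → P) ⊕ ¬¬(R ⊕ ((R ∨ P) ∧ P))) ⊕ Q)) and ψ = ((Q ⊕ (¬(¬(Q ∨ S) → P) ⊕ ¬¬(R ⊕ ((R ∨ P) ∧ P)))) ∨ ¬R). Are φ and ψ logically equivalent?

P | Q | R | S | φ | ψ
- | - | - | - | - | -
1 | 1 | 1 | 1 | 1 | 1
1 | 1 | 1 | 0 | 1 | 1
1 | 1 | 0 | 1 | 1 | 1
1 | 1 | 0 | 0 | 1 | 1
1 | 0 | 1 | 1 | 0 | 0
1 | 0 | 1 | 0 | 0 | 0
1 | 0 | 0 | 1 | 1 | 1
1 | 0 | 0 | 0 | 1 | 1
0 | 1 | 1 | 1 | 0 | 0
0 | 1 | 1 | 0 | 0 | 0
0 | 1 | 0 | 1 | 1 | 1
0 | 1 | 0 | 0 | 1 | 1
0 | 0 | 1 | 1 | 1 | 1
0 | 0 | 1 | 0 | 0 | 0
0 | 0 | 0 | 1 | 1 | 1
0 | 0 | 0 | 0 | 1 | 1
The columns for φ and ψ agree on every row, so they are logically equivalent.

equivalent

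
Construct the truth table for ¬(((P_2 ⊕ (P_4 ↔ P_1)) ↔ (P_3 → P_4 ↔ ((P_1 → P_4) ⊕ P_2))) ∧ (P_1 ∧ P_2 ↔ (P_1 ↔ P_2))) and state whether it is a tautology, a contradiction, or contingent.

P_1 | P_2 | P_3 | P_4 || (P_4 ↔ P_1) | (P_2 ⊕ (P_4 ↔ P_1)) | (P_3 → P_4) | (P_1 → P_4) | ((P_1 → P_4) ⊕ P_2) | (P_1 ∧ P_2) | (P_1 ↔ P_2) | ((P_1 ∧ P_2) ↔ (P_1 ↔ P_2)) | φ
 T  |  T  |  T  |  T  ||      T      |          F          |      T      |      T      |          F          |      T      |      T      |              T              | F
 T  |  T  |  T  |  F  ||      F      |          T          |      F      |      F      |          T          |      T      |      T      |              T              | T
 T  |  T  |  F  |  T  ||      T      |          F          |      T      |      T      |          F          |      T      |      T      |              T              | F
 T  |  T  |  F  |  F  ||      F      |          T          |      T      |      F      |          T          |      T      |      T      |              T              | F
 T  |  F  |  T  |  T  ||      T      |          T          |      T      |      T      |          T          |      F      |      F      |              T              | F
 T  |  F  |  T  |  F  ||      F      |          F          |      F      |      F      |          F          |      F      |      F      |              T              | T
 T  |  F  |  F  |  T  ||      T      |          T          |      T      |      T      |          T          |      F      |      F      |              T              | F
 T  |  F  |  F  |  F  ||      F      |          F          |      T      |      F      |          F          |      F      |      F      |              T              | F
 F  |  T  |  T  |  T  ||      F      |          T          |      T      |      T      |          F          |      F      |      F      |              T              | T
 F  |  T  |  T  |  F  ||      T      |          F          |      F      |      T      |          F          |      F      |      F      |              T              | T
 F  |  T  |  F  |  T  ||      F      |          T          |      T      |      T      |          F          |      F      |      F      |              T              | T
 F  |  T  |  F  |  F  ||      T      |          F          |      T      |      T      |          F          |      F      |      F      |              T              | F
 F  |  F  |  T  |  T  ||      F      |          F          |      T      |      T      |          T          |      F      |      T      |              F              | T
 F  |  F  |  T  |  F  ||      T      |          T          |      F      |      T      |          T          |      F      |      T      |              F              | T
 F  |  F  |  F  |  T  ||      F      |          F          |      T      |      T      |          T          |      F      |      T      |              F              | T
 F  |  F  |  F  |  F  ||      T      |          T          |      T      |      T      |          T          |      F      |      T      |              F              | T
9 of 16 rows are T, so the formula is contingent.

contingent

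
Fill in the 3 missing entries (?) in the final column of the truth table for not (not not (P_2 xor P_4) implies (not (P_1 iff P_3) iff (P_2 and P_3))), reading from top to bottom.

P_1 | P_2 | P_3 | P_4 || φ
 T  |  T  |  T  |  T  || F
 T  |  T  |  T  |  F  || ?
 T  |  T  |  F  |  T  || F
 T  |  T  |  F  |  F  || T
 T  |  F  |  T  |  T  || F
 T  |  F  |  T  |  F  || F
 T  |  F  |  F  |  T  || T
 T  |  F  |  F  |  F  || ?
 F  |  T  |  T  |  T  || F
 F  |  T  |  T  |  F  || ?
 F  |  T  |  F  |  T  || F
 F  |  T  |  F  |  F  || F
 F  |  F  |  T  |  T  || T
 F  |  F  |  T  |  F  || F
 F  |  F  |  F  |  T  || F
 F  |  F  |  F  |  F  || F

Row P_1=T, P_2=T, P_3=T, P_4=F: not not (P_2 xor P_4) = T, (not (P_1 iff P_3) iff (P_2 and P_3)) = F, (not not (P_2 xor P_4) implies (not (P_1 iff P_3) iff (P_2 and P_3))) = F, so the formula = T.
Row P_1=T, P_2=F, P_3=F, P_4=F: not not (P_2 xor P_4) = F, (not (P_1 iff P_3) iff (P_2 and P_3)) = F, (not not (P_2 xor P_4) implies (not (P_1 iff P_3) iff (P_2 and P_3))) = T, so the formula = F.
Row P_1=F, P_2=T, P_3=T, P_4=F: not not (P_2 xor P_4) = T, (not (P_1 iff P_3) iff (P_2 and P_3)) = T, (not not (P_2 xor P_4) implies (not (P_1 iff P_3) iff (P_2 and P_3))) = T, so the formula = F.

T, F, F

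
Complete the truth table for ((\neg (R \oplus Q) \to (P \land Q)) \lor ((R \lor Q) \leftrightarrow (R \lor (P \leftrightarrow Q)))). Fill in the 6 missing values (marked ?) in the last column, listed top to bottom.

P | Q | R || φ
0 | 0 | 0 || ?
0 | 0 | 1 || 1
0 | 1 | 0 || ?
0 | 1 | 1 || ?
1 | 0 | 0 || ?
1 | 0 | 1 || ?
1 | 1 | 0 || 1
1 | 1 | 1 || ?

0, 1, 1, 1, 1, 1

Row P=0, Q=0, R=0: (\neg (R \oplus Q) \to (P \land Q)) = 0, ((R \lor Q) \leftrightarrow (R \lor (P \leftrightarrow Q))) = 0, so the formula = 0.
Row P=0, Q=1, R=0: (\neg (R \oplus Q) \to (P \land Q)) = 1, ((R \lor Q) \leftrightarrow (R \lor (P \leftrightarrow Q))) = 0, so the formula = 1.
Row P=0, Q=1, R=1: (\neg (R \oplus Q) \to (P \land Q)) = 0, ((R \lor Q) \leftrightarrow (R \lor (P \leftrightarrow Q))) = 1, so the formula = 1.
Row P=1, Q=0, R=0: (\neg (R \oplus Q) \to (P \land Q)) = 0, ((R \lor Q) \leftrightarrow (R \lor (P \leftrightarrow Q))) = 1, so the formula = 1.
Row P=1, Q=0, R=1: (\neg (R \oplus Q) \to (P \land Q)) = 1, ((R \lor Q) \leftrightarrow (R \lor (P \leftrightarrow Q))) = 1, so the formula = 1.
Row P=1, Q=1, R=1: (\neg (R \oplus Q) \to (P \land Q)) = 1, ((R \lor Q) \leftrightarrow (R \lor (P \leftrightarrow Q))) = 1, so the formula = 1.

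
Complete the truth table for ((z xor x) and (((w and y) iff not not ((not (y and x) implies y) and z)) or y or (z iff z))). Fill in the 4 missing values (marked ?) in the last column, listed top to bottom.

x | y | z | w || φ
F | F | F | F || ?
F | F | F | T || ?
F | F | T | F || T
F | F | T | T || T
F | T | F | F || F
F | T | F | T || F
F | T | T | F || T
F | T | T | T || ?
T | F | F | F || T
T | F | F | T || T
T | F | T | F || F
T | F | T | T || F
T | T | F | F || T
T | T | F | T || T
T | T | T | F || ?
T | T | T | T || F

Row x=F, y=F, z=F, w=F: (z xor x) = F, (((w and y) iff not not ((not (y and x) implies y) and z)) or y or (z iff z)) = T, so the formula = F.
Row x=F, y=F, z=F, w=T: (z xor x) = F, (((w and y) iff not not ((not (y and x) implies y) and z)) or y or (z iff z)) = T, so the formula = F.
Row x=F, y=T, z=T, w=T: (z xor x) = T, (((w and y) iff not not ((not (y and x) implies y) and z)) or y or (z iff z)) = T, so the formula = T.
Row x=T, y=T, z=T, w=F: (z xor x) = F, (((w and y) iff not not ((not (y and x) implies y) and z)) or y or (z iff z)) = T, so the formula = F.

F, F, T, F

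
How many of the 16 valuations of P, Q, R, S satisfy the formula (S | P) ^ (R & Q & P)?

P  Q  R  S     (S | P)  (R & Q & P)  ((S | P) ^ (R & Q & P))
T  T  T  T        T          T                  F           
T  T  T  F        T          T                  F           
T  T  F  T        T          F                  T           
T  T  F  F        T          F                  T           
T  F  T  T        T          F                  T           
T  F  T  F        T          F                  T           
T  F  F  T        T          F                  T           
T  F  F  F        T          F                  T           
F  T  T  T        T          F                  T           
F  T  T  F        F          F                  F           
F  T  F  T        T          F                  T           
F  T  F  F        F          F                  F           
F  F  T  T        T          F                  T           
F  F  T  F        F          F                  F           
F  F  F  T        T          F                  T           
F  F  F  F        F          F                  F           
The formula is true on 10 of the 16 rows.

10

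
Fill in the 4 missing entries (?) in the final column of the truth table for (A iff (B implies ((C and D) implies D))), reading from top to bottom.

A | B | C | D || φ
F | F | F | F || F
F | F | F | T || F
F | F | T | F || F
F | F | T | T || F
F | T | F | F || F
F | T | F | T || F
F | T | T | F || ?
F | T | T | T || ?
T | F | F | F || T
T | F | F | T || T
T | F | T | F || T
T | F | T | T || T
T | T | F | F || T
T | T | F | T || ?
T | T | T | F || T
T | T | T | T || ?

Row A=F, B=T, C=T, D=F: (B implies ((C and D) implies D)) = T, so the formula = F.
Row A=F, B=T, C=T, D=T: (B implies ((C and D) implies D)) = T, so the formula = F.
Row A=T, B=T, C=F, D=T: (B implies ((C and D) implies D)) = T, so the formula = T.
Row A=T, B=T, C=T, D=T: (B implies ((C and D) implies D)) = T, so the formula = T.

F, F, T, T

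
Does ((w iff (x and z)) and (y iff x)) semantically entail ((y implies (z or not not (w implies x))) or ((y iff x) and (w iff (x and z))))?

x | y | z | w || φ | ψ
1 | 1 | 1 | 1 || 1 | 1
1 | 1 | 1 | 0 || 0 | 1
1 | 1 | 0 | 1 || 0 | 1
1 | 1 | 0 | 0 || 1 | 1
1 | 0 | 1 | 1 || 0 | 1
1 | 0 | 1 | 0 || 0 | 1
1 | 0 | 0 | 1 || 0 | 1
1 | 0 | 0 | 0 || 0 | 1
0 | 1 | 1 | 1 || 0 | 1
0 | 1 | 1 | 0 || 0 | 1
0 | 1 | 0 | 1 || 0 | 0
0 | 1 | 0 | 0 || 0 | 1
0 | 0 | 1 | 1 || 0 | 1
0 | 0 | 1 | 0 || 1 | 1
0 | 0 | 0 | 1 || 0 | 1
0 | 0 | 0 | 0 || 1 | 1
In every row where φ is true, ψ is also true, so φ ⊨ ψ.

yes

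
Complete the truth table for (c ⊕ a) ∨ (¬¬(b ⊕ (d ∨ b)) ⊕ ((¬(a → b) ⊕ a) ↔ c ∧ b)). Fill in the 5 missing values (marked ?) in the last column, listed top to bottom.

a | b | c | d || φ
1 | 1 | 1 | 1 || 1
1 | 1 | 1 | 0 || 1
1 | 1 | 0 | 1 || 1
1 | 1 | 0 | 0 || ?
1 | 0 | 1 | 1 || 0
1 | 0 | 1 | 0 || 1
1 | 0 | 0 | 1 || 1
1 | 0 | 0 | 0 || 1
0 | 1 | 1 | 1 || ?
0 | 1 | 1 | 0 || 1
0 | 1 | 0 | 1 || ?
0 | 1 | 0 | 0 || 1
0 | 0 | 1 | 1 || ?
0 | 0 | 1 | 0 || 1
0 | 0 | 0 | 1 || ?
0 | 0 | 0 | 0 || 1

Row a=1, b=1, c=0, d=0: (c ⊕ a) = 1, (¬¬(b ⊕ (d ∨ b)) ⊕ ((¬(a → b) ⊕ a) ↔ c ∧ b)) = 0, so the formula = 1.
Row a=0, b=1, c=1, d=1: (c ⊕ a) = 1, (¬¬(b ⊕ (d ∨ b)) ⊕ ((¬(a → b) ⊕ a) ↔ c ∧ b)) = 0, so the formula = 1.
Row a=0, b=1, c=0, d=1: (c ⊕ a) = 0, (¬¬(b ⊕ (d ∨ b)) ⊕ ((¬(a → b) ⊕ a) ↔ c ∧ b)) = 1, so the formula = 1.
Row a=0, b=0, c=1, d=1: (c ⊕ a) = 1, (¬¬(b ⊕ (d ∨ b)) ⊕ ((¬(a → b) ⊕ a) ↔ c ∧ b)) = 0, so the formula = 1.
Row a=0, b=0, c=0, d=1: (c ⊕ a) = 0, (¬¬(b ⊕ (d ∨ b)) ⊕ ((¬(a → b) ⊕ a) ↔ c ∧ b)) = 0, so the formula = 0.

1, 1, 1, 1, 0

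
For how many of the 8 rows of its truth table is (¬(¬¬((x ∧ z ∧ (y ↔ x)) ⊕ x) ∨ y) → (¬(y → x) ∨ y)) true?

6

x  y  z  |  φ
T  T  T  |  T
T  T  F  |  T
T  F  T  |  T
T  F  F  |  T
F  T  T  |  T
F  T  F  |  T
F  F  T  |  F
F  F  F  |  F
The formula is true on 6 of the 8 rows.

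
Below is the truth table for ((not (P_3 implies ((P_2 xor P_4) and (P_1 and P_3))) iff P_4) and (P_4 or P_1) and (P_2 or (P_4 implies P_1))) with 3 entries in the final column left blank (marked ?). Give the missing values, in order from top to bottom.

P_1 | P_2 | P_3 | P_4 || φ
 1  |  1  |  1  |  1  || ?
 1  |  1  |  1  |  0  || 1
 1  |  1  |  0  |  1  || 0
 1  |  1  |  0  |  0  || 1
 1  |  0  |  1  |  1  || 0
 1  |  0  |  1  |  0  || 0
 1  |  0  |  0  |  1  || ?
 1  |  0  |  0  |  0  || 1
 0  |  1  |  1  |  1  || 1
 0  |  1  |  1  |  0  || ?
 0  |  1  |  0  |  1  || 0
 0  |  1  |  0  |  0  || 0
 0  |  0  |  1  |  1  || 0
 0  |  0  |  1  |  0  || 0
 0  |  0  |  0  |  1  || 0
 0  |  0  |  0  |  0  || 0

Row P_1=1, P_2=1, P_3=1, P_4=1: (not (P_3 implies ((P_2 xor P_4) and (P_1 and P_3))) iff P_4) = 1, (P_4 or P_1) = 1, (P_2 or (P_4 implies P_1)) = 1, so the formula = 1.
Row P_1=1, P_2=0, P_3=0, P_4=1: (not (P_3 implies ((P_2 xor P_4) and (P_1 and P_3))) iff P_4) = 0, (P_4 or P_1) = 1, (P_2 or (P_4 implies P_1)) = 1, so the formula = 0.
Row P_1=0, P_2=1, P_3=1, P_4=0: (not (P_3 implies ((P_2 xor P_4) and (P_1 and P_3))) iff P_4) = 0, (P_4 or P_1) = 0, (P_2 or (P_4 implies P_1)) = 1, so the formula = 0.

1, 0, 0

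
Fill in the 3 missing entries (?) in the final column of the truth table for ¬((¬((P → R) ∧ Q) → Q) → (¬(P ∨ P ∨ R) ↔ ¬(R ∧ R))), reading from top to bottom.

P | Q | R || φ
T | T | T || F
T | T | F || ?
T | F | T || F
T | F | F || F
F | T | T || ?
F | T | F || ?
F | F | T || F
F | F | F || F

T, F, F

Row P=T, Q=T, R=F: (¬((P → R) ∧ Q) → Q) = T, (¬(P ∨ P ∨ R) ↔ ¬(R ∧ R)) = F, ((¬((P → R) ∧ Q) → Q) → (¬(P ∨ P ∨ R) ↔ ¬(R ∧ R))) = F, so the formula = T.
Row P=F, Q=T, R=T: (¬((P → R) ∧ Q) → Q) = T, (¬(P ∨ P ∨ R) ↔ ¬(R ∧ R)) = T, ((¬((P → R) ∧ Q) → Q) → (¬(P ∨ P ∨ R) ↔ ¬(R ∧ R))) = T, so the formula = F.
Row P=F, Q=T, R=F: (¬((P → R) ∧ Q) → Q) = T, (¬(P ∨ P ∨ R) ↔ ¬(R ∧ R)) = T, ((¬((P → R) ∧ Q) → Q) → (¬(P ∨ P ∨ R) ↔ ¬(R ∧ R))) = T, so the formula = F.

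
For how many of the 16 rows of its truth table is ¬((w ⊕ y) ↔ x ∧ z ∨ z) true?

8

x | y | z | w | ¬((w ⊕ y) ↔ ((x ∧ z) ∨ z))
- | - | - | - | --------------------------
T | T | T | T |             T             
T | T | T | F |             F             
T | T | F | T |             F             
T | T | F | F |             T             
T | F | T | T |             F             
T | F | T | F |             T             
T | F | F | T |             T             
T | F | F | F |             F             
F | T | T | T |             T             
F | T | T | F |             F             
F | T | F | T |             F             
F | T | F | F |             T             
F | F | T | T |             F             
F | F | T | F |             T             
F | F | F | T |             T             
F | F | F | F |             F             
The formula is true on 8 of the 16 rows.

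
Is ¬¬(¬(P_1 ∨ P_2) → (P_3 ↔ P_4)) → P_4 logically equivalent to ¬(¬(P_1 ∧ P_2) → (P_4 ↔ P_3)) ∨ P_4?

P_1 | P_2 | P_3 | P_4 || φ | ψ
 1  |  1  |  1  |  1  || 1 | 1
 1  |  1  |  1  |  0  || 0 | 0
 1  |  1  |  0  |  1  || 1 | 1
 1  |  1  |  0  |  0  || 0 | 0
 1  |  0  |  1  |  1  || 1 | 1
 1  |  0  |  1  |  0  || 0 | 1
 1  |  0  |  0  |  1  || 1 | 1
 1  |  0  |  0  |  0  || 0 | 0
 0  |  1  |  1  |  1  || 1 | 1
 0  |  1  |  1  |  0  || 0 | 1
 0  |  1  |  0  |  1  || 1 | 1
 0  |  1  |  0  |  0  || 0 | 0
 0  |  0  |  1  |  1  || 1 | 1
 0  |  0  |  1  |  0  || 1 | 1
 0  |  0  |  0  |  1  || 1 | 1
 0  |  0  |  0  |  0  || 0 | 0
The columns differ at P_1=1, P_2=0, P_3=1, P_4=0 (φ=0, ψ=1), so they are not equivalent.

not equivalent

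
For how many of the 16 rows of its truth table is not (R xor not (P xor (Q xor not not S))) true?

P  Q  R  S  |  not S  not not S  (Q xor not not S)  (P xor (Q xor not not S))  φ
0  0  0  0  |    1        0              0                      0              0
0  0  0  1  |    0        1              1                      1              1
0  0  1  0  |    1        0              0                      0              1
0  0  1  1  |    0        1              1                      1              0
0  1  0  0  |    1        0              1                      1              1
0  1  0  1  |    0        1              0                      0              0
0  1  1  0  |    1        0              1                      1              0
0  1  1  1  |    0        1              0                      0              1
1  0  0  0  |    1        0              0                      1              1
1  0  0  1  |    0        1              1                      0              0
1  0  1  0  |    1        0              0                      1              0
1  0  1  1  |    0        1              1                      0              1
1  1  0  0  |    1        0              1                      0              0
1  1  0  1  |    0        1              0                      1              1
1  1  1  0  |    1        0              1                      0              1
1  1  1  1  |    0        1              0                      1              0
The formula is true on 8 of the 16 rows.

8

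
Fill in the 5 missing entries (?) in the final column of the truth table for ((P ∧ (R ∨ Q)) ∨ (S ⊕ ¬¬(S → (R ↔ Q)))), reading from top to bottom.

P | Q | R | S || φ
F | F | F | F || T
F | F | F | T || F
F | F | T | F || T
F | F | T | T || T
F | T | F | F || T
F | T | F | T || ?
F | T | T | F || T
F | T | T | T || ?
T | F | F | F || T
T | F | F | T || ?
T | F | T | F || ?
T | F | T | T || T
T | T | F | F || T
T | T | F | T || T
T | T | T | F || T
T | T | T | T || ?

Row P=F, Q=T, R=F, S=T: (P ∧ (R ∨ Q)) = F, (S ⊕ ¬¬(S → (R ↔ Q))) = T, so the formula = T.
Row P=F, Q=T, R=T, S=T: (P ∧ (R ∨ Q)) = F, (S ⊕ ¬¬(S → (R ↔ Q))) = F, so the formula = F.
Row P=T, Q=F, R=F, S=T: (P ∧ (R ∨ Q)) = F, (S ⊕ ¬¬(S → (R ↔ Q))) = F, so the formula = F.
Row P=T, Q=F, R=T, S=F: (P ∧ (R ∨ Q)) = T, (S ⊕ ¬¬(S → (R ↔ Q))) = T, so the formula = T.
Row P=T, Q=T, R=T, S=T: (P ∧ (R ∨ Q)) = T, (S ⊕ ¬¬(S → (R ↔ Q))) = F, so the formula = T.

T, F, F, T, T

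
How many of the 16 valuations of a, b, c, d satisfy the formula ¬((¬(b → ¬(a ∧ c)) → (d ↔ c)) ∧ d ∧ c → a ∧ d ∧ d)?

2

a | b | c | d | (a ∧ c) | ¬(a ∧ c) | (b → ¬(a ∧ c)) | ¬(b → ¬(a ∧ c)) | (d ↔ c) | (¬(b → ¬(a ∧ c)) → (d ↔ c)) | (d ∧ c) | (a ∧ d ∧ d) | φ
- | - | - | - | ------- | -------- | -------------- | --------------- | ------- | --------------------------- | ------- | ----------- | -
0 | 0 | 0 | 0 |    0    |    1     |       1        |        0        |    1    |              1              |    0    |      0      | 0
0 | 0 | 0 | 1 |    0    |    1     |       1        |        0        |    0    |              1              |    0    |      0      | 0
0 | 0 | 1 | 0 |    0    |    1     |       1        |        0        |    0    |              1              |    0    |      0      | 0
0 | 0 | 1 | 1 |    0    |    1     |       1        |        0        |    1    |              1              |    1    |      0      | 1
0 | 1 | 0 | 0 |    0    |    1     |       1        |        0        |    1    |              1              |    0    |      0      | 0
0 | 1 | 0 | 1 |    0    |    1     |       1        |        0        |    0    |              1              |    0    |      0      | 0
0 | 1 | 1 | 0 |    0    |    1     |       1        |        0        |    0    |              1              |    0    |      0      | 0
0 | 1 | 1 | 1 |    0    |    1     |       1        |        0        |    1    |              1              |    1    |      0      | 1
1 | 0 | 0 | 0 |    0    |    1     |       1        |        0        |    1    |              1              |    0    |      0      | 0
1 | 0 | 0 | 1 |    0    |    1     |       1        |        0        |    0    |              1              |    0    |      1      | 0
1 | 0 | 1 | 0 |    1    |    0     |       1        |        0        |    0    |              1              |    0    |      0      | 0
1 | 0 | 1 | 1 |    1    |    0     |       1        |        0        |    1    |              1              |    1    |      1      | 0
1 | 1 | 0 | 0 |    0    |    1     |       1        |        0        |    1    |              1              |    0    |      0      | 0
1 | 1 | 0 | 1 |    0    |    1     |       1        |        0        |    0    |              1              |    0    |      1      | 0
1 | 1 | 1 | 0 |    1    |    0     |       0        |        1        |    0    |              0              |    0    |      0      | 0
1 | 1 | 1 | 1 |    1    |    0     |       0        |        1        |    1    |              1              |    1    |      1      | 0
The formula is true on 2 of the 16 rows.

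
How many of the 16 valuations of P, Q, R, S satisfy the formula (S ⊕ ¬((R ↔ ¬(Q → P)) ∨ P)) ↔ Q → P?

8

P | Q | R | S || (Q → P) | ¬(Q → P) | (R ↔ ¬(Q → P)) | ((R ↔ ¬(Q → P)) ∨ P) | ¬((R ↔ ¬(Q → P)) ∨ P) | (S ⊕ ¬((R ↔ ¬(Q → P)) ∨ P)) | φ
F | F | F | F ||    T    |    F     |       T        |          T           |           F           |              F              | F
F | F | F | T ||    T    |    F     |       T        |          T           |           F           |              T              | T
F | F | T | F ||    T    |    F     |       F        |          F           |           T           |              T              | T
F | F | T | T ||    T    |    F     |       F        |          F           |           T           |              F              | F
F | T | F | F ||    F    |    T     |       F        |          F           |           T           |              T              | F
F | T | F | T ||    F    |    T     |       F        |          F           |           T           |              F              | T
F | T | T | F ||    F    |    T     |       T        |          T           |           F           |              F              | T
F | T | T | T ||    F    |    T     |       T        |          T           |           F           |              T              | F
T | F | F | F ||    T    |    F     |       T        |          T           |           F           |              F              | F
T | F | F | T ||    T    |    F     |       T        |          T           |           F           |              T              | T
T | F | T | F ||    T    |    F     |       F        |          T           |           F           |              F              | F
T | F | T | T ||    T    |    F     |       F        |          T           |           F           |              T              | T
T | T | F | F ||    T    |    F     |       T        |          T           |           F           |              F              | F
T | T | F | T ||    T    |    F     |       T        |          T           |           F           |              T              | T
T | T | T | F ||    T    |    F     |       F        |          T           |           F           |              F              | F
T | T | T | T ||    T    |    F     |       F        |          T           |           F           |              T              | T
The formula is true on 8 of the 16 rows.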